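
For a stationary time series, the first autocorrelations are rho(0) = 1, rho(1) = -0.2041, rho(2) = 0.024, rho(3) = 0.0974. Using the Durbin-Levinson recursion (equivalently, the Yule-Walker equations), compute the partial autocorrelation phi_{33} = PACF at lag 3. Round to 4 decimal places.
\phi_{33} = 0.1030

The PACF at lag k is phi_{kk}, the last component of the solution
to the Yule-Walker system G_k phi = r_k where
  (G_k)_{ij} = rho(|i - j|), (r_k)_i = rho(i), i,j = 1..k.
Equivalently, Durbin-Levinson gives phi_{kk} iteratively:
  phi_{11} = rho(1)
  phi_{kk} = [rho(k) - sum_{j=1..k-1} phi_{k-1,j} rho(k-j)]
            / [1 - sum_{j=1..k-1} phi_{k-1,j} rho(j)],
  phi_{k,j} = phi_{k-1,j} - phi_{kk} phi_{k-1,k-j},  j = 1..k-1.
Step k = 1:
  phi_11 = rho(1) = -0.2041.
Step k = 2:
  phi_22 = [rho(2) - phi_11 rho(1)] / [1 - phi_11 rho(1)] = [0.024 - (-0.2041)(-0.2041)] / [1 - (-0.2041)(-0.2041)]
         = -0.01765681 / 0.95834319 = -0.018424.
  Update: phi_21 = phi_11 - phi_22 phi_11 = -0.2041 - (-0.018424)(-0.2041) = -0.20786.
Step k = 3:
  phi_33 = [rho(3) - phi_21 rho(2) - phi_22 rho(1)] / [1 - phi_21 rho(1) - phi_22 rho(2)]
    numerator   = 0.0974 - (-0.20786)(0.024) - (-0.018424)(-0.2041) = 0.09862825
    denominator = 1 - (-0.20786)(-0.2041) - (-0.018424)(0.024) = 0.95801788
  phi_33 = 0.09862825 / 0.95801788 = 0.103.
Therefore phi_{33} = 0.1030.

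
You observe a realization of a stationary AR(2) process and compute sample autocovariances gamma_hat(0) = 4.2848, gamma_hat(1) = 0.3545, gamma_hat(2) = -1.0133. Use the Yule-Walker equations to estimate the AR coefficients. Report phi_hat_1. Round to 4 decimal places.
\hat\phi_{1} = 0.1030

The Yule-Walker equations for an AR(p) process read, in matrix form,
  Gamma_p phi = r_p,   with   (Gamma_p)_{ij} = gamma(|i - j|),
                       (r_p)_i = gamma(i),   i,j = 1..p.
Substitute the sample gammas (Toeplitz matrix and right-hand side of size 2):
  Gamma_p = [[4.2848, 0.3545], [0.3545, 4.2848]]
  r_p     = [0.3545, -1.0133]
Written out:
  4.2848 phi_1 + 0.3545 phi_2 = 0.3545
  0.3545 phi_1 + 4.2848 phi_2 = -1.0133
Solve by Cramer's rule:
  det = gamma(0)^2 - gamma(1)^2 = (4.2848)^2 - (0.3545)^2 = 18.35951104 - 0.12567025 = 18.23384079
  phi_hat_1 = [gamma(1) gamma(0) - gamma(1) gamma(2)] / det = [(0.3545)(4.2848) - (0.3545)(-1.0133)] / 18.23384079 = 1.87817645 / 18.23384079 = 0.103
  phi_hat_2 = [gamma(0) gamma(2) - gamma(1)^2] / det = [(4.2848)(-1.0133) - (0.3545)^2] / 18.23384079 = -4.46745809 / 18.23384079 = -0.245
So phi_hat = [0.1030, -0.2450].
Therefore phi_hat_1 = 0.1030.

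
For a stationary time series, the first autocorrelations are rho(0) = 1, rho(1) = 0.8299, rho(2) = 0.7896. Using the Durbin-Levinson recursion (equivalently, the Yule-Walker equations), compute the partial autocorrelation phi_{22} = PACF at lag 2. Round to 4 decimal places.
\phi_{22} = 0.3241

The PACF at lag k is phi_{kk}, the last component of the solution
to the Yule-Walker system G_k phi = r_k where
  (G_k)_{ij} = rho(|i - j|), (r_k)_i = rho(i), i,j = 1..k.
Equivalently, Durbin-Levinson gives phi_{kk} iteratively:
  phi_{11} = rho(1)
  phi_{kk} = [rho(k) - sum_{j=1..k-1} phi_{k-1,j} rho(k-j)]
            / [1 - sum_{j=1..k-1} phi_{k-1,j} rho(j)],
  phi_{k,j} = phi_{k-1,j} - phi_{kk} phi_{k-1,k-j},  j = 1..k-1.
Step k = 1:
  phi_11 = rho(1) = 0.8299.
Step k = 2:
  phi_22 = [rho(2) - phi_11 rho(1)] / [1 - phi_11 rho(1)] = [0.7896 - (0.8299)(0.8299)] / [1 - (0.8299)(0.8299)]
         = 0.10086599 / 0.31126599 = 0.3241.
Therefore phi_{22} = 0.3241.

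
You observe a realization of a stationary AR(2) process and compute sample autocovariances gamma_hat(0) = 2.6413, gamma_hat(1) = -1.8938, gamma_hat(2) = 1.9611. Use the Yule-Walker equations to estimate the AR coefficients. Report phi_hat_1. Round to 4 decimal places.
\hat\phi_{1} = -0.3800

The Yule-Walker equations for an AR(p) process read, in matrix form,
  Gamma_p phi = r_p,   with   (Gamma_p)_{ij} = gamma(|i - j|),
                       (r_p)_i = gamma(i),   i,j = 1..p.
Substitute the sample gammas (Toeplitz matrix and right-hand side of size 2):
  Gamma_p = [[2.6413, -1.8938], [-1.8938, 2.6413]]
  r_p     = [-1.8938, 1.9611]
Written out:
  2.6413 phi_1 - 1.8938 phi_2 = -1.8938
  -1.8938 phi_1 + 2.6413 phi_2 = 1.9611
Solve by Cramer's rule:
  det = gamma(0)^2 - gamma(1)^2 = (2.6413)^2 - (-1.8938)^2 = 6.97646569 - 3.58647844 = 3.38998725
  phi_hat_1 = [gamma(1) gamma(0) - gamma(1) gamma(2)] / det = [(-1.8938)(2.6413) - (-1.8938)(1.9611)] / 3.38998725 = -1.28816276 / 3.38998725 = -0.38
  phi_hat_2 = [gamma(0) gamma(2) - gamma(1)^2] / det = [(2.6413)(1.9611) - (-1.8938)^2] / 3.38998725 = 1.59337499 / 3.38998725 = 0.47
So phi_hat = [-0.3800, 0.4700].
Therefore phi_hat_1 = -0.3800.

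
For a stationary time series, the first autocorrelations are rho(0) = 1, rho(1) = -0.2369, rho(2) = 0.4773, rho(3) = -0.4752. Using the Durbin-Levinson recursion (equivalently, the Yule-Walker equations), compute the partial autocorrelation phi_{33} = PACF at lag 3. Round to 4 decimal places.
\phi_{33} = -0.4059

The PACF at lag k is phi_{kk}, the last component of the solution
to the Yule-Walker system G_k phi = r_k where
  (G_k)_{ij} = rho(|i - j|), (r_k)_i = rho(i), i,j = 1..k.
Equivalently, Durbin-Levinson gives phi_{kk} iteratively:
  phi_{11} = rho(1)
  phi_{kk} = [rho(k) - sum_{j=1..k-1} phi_{k-1,j} rho(k-j)]
            / [1 - sum_{j=1..k-1} phi_{k-1,j} rho(j)],
  phi_{k,j} = phi_{k-1,j} - phi_{kk} phi_{k-1,k-j},  j = 1..k-1.
Step k = 1:
  phi_11 = rho(1) = -0.2369.
Step k = 2:
  phi_22 = [rho(2) - phi_11 rho(1)] / [1 - phi_11 rho(1)] = [0.4773 - (-0.2369)(-0.2369)] / [1 - (-0.2369)(-0.2369)]
         = 0.42117839 / 0.94387839 = 0.446221.
  Update: phi_21 = phi_11 - phi_22 phi_11 = -0.2369 - (0.446221)(-0.2369) = -0.13119.
Step k = 3:
  phi_33 = [rho(3) - phi_21 rho(2) - phi_22 rho(1)] / [1 - phi_21 rho(1) - phi_22 rho(2)]
    numerator   = -0.4752 - (-0.13119)(0.4773) - (0.446221)(-0.2369) = -0.30687314
    denominator = 1 - (-0.13119)(-0.2369) - (0.446221)(0.4773) = 0.75593973
  phi_33 = -0.30687314 / 0.75593973 = -0.4059.
Therefore phi_{33} = -0.4059.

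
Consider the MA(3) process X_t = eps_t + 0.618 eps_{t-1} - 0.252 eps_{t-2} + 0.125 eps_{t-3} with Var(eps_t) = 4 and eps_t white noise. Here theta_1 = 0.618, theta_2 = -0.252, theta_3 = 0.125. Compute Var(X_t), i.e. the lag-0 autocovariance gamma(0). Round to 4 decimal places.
\gamma(0) = 5.8442

For an MA(q) process X_t = eps_t + sum_i theta_i eps_{t-i} with
Var(eps_t) = sigma^2, the variance is
  gamma(0) = sigma^2 * (1 + sum_i theta_i^2).
  sum_i theta_i^2 = (0.618)^2 + (-0.252)^2 + (0.125)^2 = 0.381924 + 0.063504 + 0.015625 = 0.461053.
  gamma(0) = 4 * (1 + 0.461053) = 4 * 1.461053 = 5.844212, which rounds to 5.8442.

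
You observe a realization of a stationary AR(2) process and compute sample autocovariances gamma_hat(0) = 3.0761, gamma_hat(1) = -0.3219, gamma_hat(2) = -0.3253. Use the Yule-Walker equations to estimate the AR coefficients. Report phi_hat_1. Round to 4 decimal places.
\hat\phi_{1} = -0.1170

The Yule-Walker equations for an AR(p) process read, in matrix form,
  Gamma_p phi = r_p,   with   (Gamma_p)_{ij} = gamma(|i - j|),
                       (r_p)_i = gamma(i),   i,j = 1..p.
Substitute the sample gammas (Toeplitz matrix and right-hand side of size 2):
  Gamma_p = [[3.0761, -0.3219], [-0.3219, 3.0761]]
  r_p     = [-0.3219, -0.3253]
Written out:
  3.0761 phi_1 - 0.3219 phi_2 = -0.3219
  -0.3219 phi_1 + 3.0761 phi_2 = -0.3253
Solve by Cramer's rule:
  det = gamma(0)^2 - gamma(1)^2 = (3.0761)^2 - (-0.3219)^2 = 9.46239121 - 0.10361961 = 9.3587716
  phi_hat_1 = [gamma(1) gamma(0) - gamma(1) gamma(2)] / det = [(-0.3219)(3.0761) - (-0.3219)(-0.3253)] / 9.3587716 = -1.09491066 / 9.3587716 = -0.117
  phi_hat_2 = [gamma(0) gamma(2) - gamma(1)^2] / det = [(3.0761)(-0.3253) - (-0.3219)^2] / 9.3587716 = -1.10427494 / 9.3587716 = -0.118
So phi_hat = [-0.1170, -0.1180].
Therefore phi_hat_1 = -0.1170.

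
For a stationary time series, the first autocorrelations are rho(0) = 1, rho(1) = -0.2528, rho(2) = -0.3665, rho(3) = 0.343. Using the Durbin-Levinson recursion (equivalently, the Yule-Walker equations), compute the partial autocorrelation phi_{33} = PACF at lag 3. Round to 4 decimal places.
\phi_{33} = 0.1240

The PACF at lag k is phi_{kk}, the last component of the solution
to the Yule-Walker system G_k phi = r_k where
  (G_k)_{ij} = rho(|i - j|), (r_k)_i = rho(i), i,j = 1..k.
Equivalently, Durbin-Levinson gives phi_{kk} iteratively:
  phi_{11} = rho(1)
  phi_{kk} = [rho(k) - sum_{j=1..k-1} phi_{k-1,j} rho(k-j)]
            / [1 - sum_{j=1..k-1} phi_{k-1,j} rho(j)],
  phi_{k,j} = phi_{k-1,j} - phi_{kk} phi_{k-1,k-j},  j = 1..k-1.
Step k = 1:
  phi_11 = rho(1) = -0.2528.
Step k = 2:
  phi_22 = [rho(2) - phi_11 rho(1)] / [1 - phi_11 rho(1)] = [-0.3665 - (-0.2528)(-0.2528)] / [1 - (-0.2528)(-0.2528)]
         = -0.43040784 / 0.93609216 = -0.459792.
  Update: phi_21 = phi_11 - phi_22 phi_11 = -0.2528 - (-0.459792)(-0.2528) = -0.369035.
Step k = 3:
  phi_33 = [rho(3) - phi_21 rho(2) - phi_22 rho(1)] / [1 - phi_21 rho(1) - phi_22 rho(2)]
    numerator   = 0.343 - (-0.369035)(-0.3665) - (-0.459792)(-0.2528) = 0.09151305
    denominator = 1 - (-0.369035)(-0.2528) - (-0.459792)(-0.3665) = 0.73819401
  phi_33 = 0.09151305 / 0.73819401 = 0.124.
Therefore phi_{33} = 0.1240.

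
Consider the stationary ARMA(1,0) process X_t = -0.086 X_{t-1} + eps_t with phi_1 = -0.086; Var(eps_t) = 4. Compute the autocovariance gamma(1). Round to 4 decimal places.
\gamma(1) = -0.3466

Multiply the model equation by X_{t-k} and take expectations. With theta_0 = psi_0 = 1 and psi_j the MA(infinity) weights, this gives
  gamma(k) - sum_i phi_i gamma(k-i) = c_k,
  c_k = sigma^2 * sum_{j=k..q} theta_j psi_{j-k}   (c_k = 0 for k > q),
using gamma(-m) = gamma(m).
Pure AR (q = 0): c_0 = sigma^2 = 4, c_k = 0 for k >= 1.
Equations for k = 0 and k = 1 (AR order 1):
  gamma(0) = phi_1 gamma(1) + c_0
  gamma(1) = phi_1 gamma(0) + c_1
Substituting the second into the first: gamma(0) (1 - phi_1^2) = c_0 + phi_1 c_1, so
  gamma(0) = c_0 / (1 - phi_1^2) = 4 / (1 - (-0.086)^2) = 4 / 0.992604 = 4.029804.
  gamma(1) = phi_1 gamma(0) = (-0.086)(4.029804) = -0.346563.
Therefore gamma(1) = -0.3466 (to 4 decimal places).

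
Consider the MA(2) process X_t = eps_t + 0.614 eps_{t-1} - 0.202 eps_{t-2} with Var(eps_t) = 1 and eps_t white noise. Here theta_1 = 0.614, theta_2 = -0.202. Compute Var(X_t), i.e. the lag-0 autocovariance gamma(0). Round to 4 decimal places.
\gamma(0) = 1.4178

For an MA(q) process X_t = eps_t + sum_i theta_i eps_{t-i} with
Var(eps_t) = sigma^2, the variance is
  gamma(0) = sigma^2 * (1 + sum_i theta_i^2).
  sum_i theta_i^2 = (0.614)^2 + (-0.202)^2 = 0.376996 + 0.040804 = 0.4178.
  gamma(0) = 1 * (1 + 0.4178) = 1 * 1.4178 = 1.4178.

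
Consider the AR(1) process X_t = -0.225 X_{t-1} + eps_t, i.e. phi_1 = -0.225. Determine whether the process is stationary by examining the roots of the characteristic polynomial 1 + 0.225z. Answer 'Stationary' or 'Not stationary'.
\text{Stationary}

The AR(p) characteristic polynomial is P(z) = 1 + 0.225z.
Stationarity requires all roots to lie outside the unit circle, i.e. |z| > 1 for every root.
This is linear in z: 1 + (0.225) z = 0  =>  z = -1/(0.225) = -4.444444,  |z| = 4.444444.
Moduli of all roots: 4.4444.
All moduli strictly greater than 1? Yes.
Verdict: Stationary.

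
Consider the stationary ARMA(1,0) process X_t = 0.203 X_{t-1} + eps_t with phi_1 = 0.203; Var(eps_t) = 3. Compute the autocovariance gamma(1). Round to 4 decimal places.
\gamma(1) = 0.6352

Multiply the model equation by X_{t-k} and take expectations. With theta_0 = psi_0 = 1 and psi_j the MA(infinity) weights, this gives
  gamma(k) - sum_i phi_i gamma(k-i) = c_k,
  c_k = sigma^2 * sum_{j=k..q} theta_j psi_{j-k}   (c_k = 0 for k > q),
using gamma(-m) = gamma(m).
Pure AR (q = 0): c_0 = sigma^2 = 3, c_k = 0 for k >= 1.
Equations for k = 0 and k = 1 (AR order 1):
  gamma(0) = phi_1 gamma(1) + c_0
  gamma(1) = phi_1 gamma(0) + c_1
Substituting the second into the first: gamma(0) (1 - phi_1^2) = c_0 + phi_1 c_1, so
  gamma(0) = c_0 / (1 - phi_1^2) = 3 / (1 - (0.203)^2) = 3 / 0.958791 = 3.128941.
  gamma(1) = phi_1 gamma(0) = (0.203)(3.128941) = 0.635175.
Therefore gamma(1) = 0.6352 (to 4 decimal places).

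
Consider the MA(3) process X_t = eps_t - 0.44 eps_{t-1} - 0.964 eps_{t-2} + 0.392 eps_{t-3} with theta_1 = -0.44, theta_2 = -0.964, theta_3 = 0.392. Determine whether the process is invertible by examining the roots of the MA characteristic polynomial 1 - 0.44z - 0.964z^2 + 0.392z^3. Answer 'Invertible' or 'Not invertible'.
\text{Not invertible}

The MA(q) characteristic polynomial is P(z) = 1 - 0.44z - 0.964z^2 + 0.392z^3.
Invertibility requires all roots to lie outside the unit circle, i.e. |z| > 1 for every root.
Degree 3: look for a simple real root z0 first, then factor out (1 - z/z0) and solve the remaining quadratic.
Testing z0 = 2.5: P(2.5) = 1 + (-0.44)(2.5) + (-0.964)(2.5)^2 + (0.392)(2.5)^3
  = 1 + (-1.1) + (-6.025) + (6.125) = 0.  So z_0 = 2.5 is a root, |z_0| = 2.5.
Divide out the factor (1 - 0.4 z) = (1 - z/z0) (since 1/z0 = 0.4):
  P(z) = (1 - 0.4 z)(1 + (-0.04) z + (-0.98) z^2)
  [check: z-coef -0.04 - (0.4) = -0.44; z^2-coef -0.98 - (0.4)(-0.04) = -0.964; z^3-coef -(0.4)(-0.98) = 0.392.]
Remaining roots from the quadratic factor 1 + (-0.04) z + (-0.98) z^2:
  Set 1 + (-0.04) z + (-0.98) z^2 = 0, i.e. a z^2 + b z + c = 0 with a = -0.98, b = -0.04, c = 1.
  Discriminant D = b^2 - 4ac = (-0.04)^2 - 4*(-0.98)*1 = 0.0016 - (-3.92) = 3.9216.
  D >= 0, so the roots are real: z = (-b +/- sqrt(D)) / (2a) = (0.04 +/- 1.980303) / (-1.96).
    z_1 = (0.04 + 1.980303) / (-1.96) = -1.0308,   |z_1| = 1.0308.
    z_2 = (0.04 - 1.980303) / (-1.96) = 0.99,   |z_2| = 0.99.
Moduli of all roots: 2.5000, 1.0308, 0.9900.
All moduli strictly greater than 1? No.
Verdict: Not invertible.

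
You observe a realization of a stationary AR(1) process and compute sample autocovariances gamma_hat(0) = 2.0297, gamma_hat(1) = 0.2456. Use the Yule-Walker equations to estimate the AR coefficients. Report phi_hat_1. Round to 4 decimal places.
\hat\phi_{1} = 0.1210

The Yule-Walker equations for an AR(p) process read, in matrix form,
  Gamma_p phi = r_p,   with   (Gamma_p)_{ij} = gamma(|i - j|),
                       (r_p)_i = gamma(i),   i,j = 1..p.
Substitute the sample gammas (Toeplitz matrix and right-hand side of size 1):
  Gamma_p = [[2.0297]]
  r_p     = [0.2456]
With p = 1 this is the single equation gamma(0) phi_1 = gamma(1):
  phi_hat_1 = gamma(1) / gamma(0) = 0.2456 / 2.0297 = 0.1210.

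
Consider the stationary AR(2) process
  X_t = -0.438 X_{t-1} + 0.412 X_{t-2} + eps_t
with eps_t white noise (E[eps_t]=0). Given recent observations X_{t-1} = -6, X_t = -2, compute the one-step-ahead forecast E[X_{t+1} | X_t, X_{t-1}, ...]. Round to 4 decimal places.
E[X_{t+1} \mid \mathcal F_t] = -1.5960

For an AR(p) model X_t = c + sum_i phi_i X_{t-i} + eps_t, the
one-step-ahead conditional mean is
  E[X_{t+1} | X_t, ...] = c + sum_i phi_i X_{t+1-i}.
Substitute known values:
  E[X_{t+1} | ...] = (-0.438) * (-2) + (0.412) * (-6)
                   = -1.5960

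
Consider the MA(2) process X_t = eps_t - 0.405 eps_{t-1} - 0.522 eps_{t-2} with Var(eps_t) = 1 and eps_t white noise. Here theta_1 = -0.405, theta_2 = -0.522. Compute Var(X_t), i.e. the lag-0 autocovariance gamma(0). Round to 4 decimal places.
\gamma(0) = 1.4365

For an MA(q) process X_t = eps_t + sum_i theta_i eps_{t-i} with
Var(eps_t) = sigma^2, the variance is
  gamma(0) = sigma^2 * (1 + sum_i theta_i^2).
  sum_i theta_i^2 = (-0.405)^2 + (-0.522)^2 = 0.164025 + 0.272484 = 0.436509.
  gamma(0) = 1 * (1 + 0.436509) = 1 * 1.436509 = 1.436509, which rounds to 1.4365.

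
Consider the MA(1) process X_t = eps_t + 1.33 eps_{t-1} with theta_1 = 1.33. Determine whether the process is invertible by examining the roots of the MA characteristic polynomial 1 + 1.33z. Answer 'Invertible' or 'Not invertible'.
\text{Not invertible}

The MA(q) characteristic polynomial is P(z) = 1 + 1.33z.
Invertibility requires all roots to lie outside the unit circle, i.e. |z| > 1 for every root.
This is linear in z: 1 + (1.33) z = 0  =>  z = -1/(1.33) = -0.75188,  |z| = 0.75188.
Moduli of all roots: 0.7519.
All moduli strictly greater than 1? No.
Verdict: Not invertible.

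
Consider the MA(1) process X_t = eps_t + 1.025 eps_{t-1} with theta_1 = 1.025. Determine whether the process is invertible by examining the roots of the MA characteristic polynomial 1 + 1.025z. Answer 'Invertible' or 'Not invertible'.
\text{Not invertible}

The MA(q) characteristic polynomial is P(z) = 1 + 1.025z.
Invertibility requires all roots to lie outside the unit circle, i.e. |z| > 1 for every root.
This is linear in z: 1 + (1.025) z = 0  =>  z = -1/(1.025) = -0.97561,  |z| = 0.97561.
Moduli of all roots: 0.9756.
All moduli strictly greater than 1? No.
Verdict: Not invertible.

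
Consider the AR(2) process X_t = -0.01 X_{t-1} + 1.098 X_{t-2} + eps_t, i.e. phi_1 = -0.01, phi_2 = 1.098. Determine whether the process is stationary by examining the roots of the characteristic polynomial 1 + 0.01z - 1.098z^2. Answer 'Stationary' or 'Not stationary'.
\text{Not stationary}

The AR(p) characteristic polynomial is P(z) = 1 + 0.01z - 1.098z^2.
Stationarity requires all roots to lie outside the unit circle, i.e. |z| > 1 for every root.
Set 1 + (0.01) z + (-1.098) z^2 = 0, i.e. a z^2 + b z + c = 0 with a = -1.098, b = 0.01, c = 1.
Discriminant D = b^2 - 4ac = (0.01)^2 - 4*(-1.098)*1 = 0.0001 - (-4.392) = 4.3921.
D >= 0, so the roots are real: z = (-b +/- sqrt(D)) / (2a) = (-0.01 +/- 2.095734) / (-2.196).
  z_1 = (-0.01 + 2.095734) / (-2.196) = -0.9498,   |z_1| = 0.9498.
  z_2 = (-0.01 - 2.095734) / (-2.196) = 0.9589,   |z_2| = 0.9589.
Moduli of all roots: 0.9498, 0.9589.
All moduli strictly greater than 1? No.
Verdict: Not stationary.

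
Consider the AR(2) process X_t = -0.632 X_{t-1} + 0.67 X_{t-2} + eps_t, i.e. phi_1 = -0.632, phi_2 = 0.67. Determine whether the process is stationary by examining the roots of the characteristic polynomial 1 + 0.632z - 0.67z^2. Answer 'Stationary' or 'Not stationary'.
\text{Not stationary}

The AR(p) characteristic polynomial is P(z) = 1 + 0.632z - 0.67z^2.
Stationarity requires all roots to lie outside the unit circle, i.e. |z| > 1 for every root.
Set 1 + (0.632) z + (-0.67) z^2 = 0, i.e. a z^2 + b z + c = 0 with a = -0.67, b = 0.632, c = 1.
Discriminant D = b^2 - 4ac = (0.632)^2 - 4*(-0.67)*1 = 0.399424 - (-2.68) = 3.079424.
D >= 0, so the roots are real: z = (-b +/- sqrt(D)) / (2a) = (-0.632 +/- 1.754829) / (-1.34).
  z_1 = (-0.632 + 1.754829) / (-1.34) = -0.8379,   |z_1| = 0.8379.
  z_2 = (-0.632 - 1.754829) / (-1.34) = 1.7812,   |z_2| = 1.7812.
Moduli of all roots: 0.8379, 1.7812.
All moduli strictly greater than 1? No.
Verdict: Not stationary.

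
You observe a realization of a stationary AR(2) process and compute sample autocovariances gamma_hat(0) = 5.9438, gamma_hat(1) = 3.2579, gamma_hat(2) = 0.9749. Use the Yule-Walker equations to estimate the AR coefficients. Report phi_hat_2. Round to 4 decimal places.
\hat\phi_{2} = -0.1950

The Yule-Walker equations for an AR(p) process read, in matrix form,
  Gamma_p phi = r_p,   with   (Gamma_p)_{ij} = gamma(|i - j|),
                       (r_p)_i = gamma(i),   i,j = 1..p.
Substitute the sample gammas (Toeplitz matrix and right-hand side of size 2):
  Gamma_p = [[5.9438, 3.2579], [3.2579, 5.9438]]
  r_p     = [3.2579, 0.9749]
Written out:
  5.9438 phi_1 + 3.2579 phi_2 = 3.2579
  3.2579 phi_1 + 5.9438 phi_2 = 0.9749
Solve by Cramer's rule:
  det = gamma(0)^2 - gamma(1)^2 = (5.9438)^2 - (3.2579)^2 = 35.32875844 - 10.61391241 = 24.71484603
  phi_hat_1 = [gamma(1) gamma(0) - gamma(1) gamma(2)] / det = [(3.2579)(5.9438) - (3.2579)(0.9749)] / 24.71484603 = 16.18817931 / 24.71484603 = 0.655
  phi_hat_2 = [gamma(0) gamma(2) - gamma(1)^2] / det = [(5.9438)(0.9749) - (3.2579)^2] / 24.71484603 = -4.81930179 / 24.71484603 = -0.195
So phi_hat = [0.6550, -0.1950].
Therefore phi_hat_2 = -0.1950.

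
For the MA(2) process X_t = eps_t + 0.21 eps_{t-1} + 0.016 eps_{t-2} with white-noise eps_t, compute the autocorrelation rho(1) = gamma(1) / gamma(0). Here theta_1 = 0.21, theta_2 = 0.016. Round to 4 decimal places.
\rho(1) = 0.2043

For an MA(q) process with theta_0 = 1, the autocovariance is
  gamma(k) = sigma^2 * sum_{i=0..q-k} theta_i * theta_{i+k},
and rho(k) = gamma(k) / gamma(0). Sigma^2 cancels.
  numerator   = (1)*(0.21) + (0.21)*(0.016) = 0.21336.
  denominator = (1)^2 + (0.21)^2 + (0.016)^2 = 1.044356.
  rho(1) = 0.21336 / 1.044356 = 0.2043.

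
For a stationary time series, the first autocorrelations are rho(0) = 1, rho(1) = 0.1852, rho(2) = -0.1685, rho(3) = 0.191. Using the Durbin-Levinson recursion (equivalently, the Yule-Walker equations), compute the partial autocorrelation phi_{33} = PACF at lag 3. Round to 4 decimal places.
\phi_{33} = 0.2899

The PACF at lag k is phi_{kk}, the last component of the solution
to the Yule-Walker system G_k phi = r_k where
  (G_k)_{ij} = rho(|i - j|), (r_k)_i = rho(i), i,j = 1..k.
Equivalently, Durbin-Levinson gives phi_{kk} iteratively:
  phi_{11} = rho(1)
  phi_{kk} = [rho(k) - sum_{j=1..k-1} phi_{k-1,j} rho(k-j)]
            / [1 - sum_{j=1..k-1} phi_{k-1,j} rho(j)],
  phi_{k,j} = phi_{k-1,j} - phi_{kk} phi_{k-1,k-j},  j = 1..k-1.
Step k = 1:
  phi_11 = rho(1) = 0.1852.
Step k = 2:
  phi_22 = [rho(2) - phi_11 rho(1)] / [1 - phi_11 rho(1)] = [-0.1685 - (0.1852)(0.1852)] / [1 - (0.1852)(0.1852)]
         = -0.20279904 / 0.96570096 = -0.210002.
  Update: phi_21 = phi_11 - phi_22 phi_11 = 0.1852 - (-0.210002)(0.1852) = 0.224092.
Step k = 3:
  phi_33 = [rho(3) - phi_21 rho(2) - phi_22 rho(1)] / [1 - phi_21 rho(1) - phi_22 rho(2)]
    numerator   = 0.191 - (0.224092)(-0.1685) - (-0.210002)(0.1852) = 0.26765191
    denominator = 1 - (0.224092)(0.1852) - (-0.210002)(-0.1685) = 0.92311278
  phi_33 = 0.26765191 / 0.92311278 = 0.2899.
Therefore phi_{33} = 0.2899.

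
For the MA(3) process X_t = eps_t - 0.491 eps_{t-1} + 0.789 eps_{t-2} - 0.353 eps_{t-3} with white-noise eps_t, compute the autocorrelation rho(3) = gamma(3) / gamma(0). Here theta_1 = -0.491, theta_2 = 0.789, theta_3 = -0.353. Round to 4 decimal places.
\rho(3) = -0.1775

For an MA(q) process with theta_0 = 1, the autocovariance is
  gamma(k) = sigma^2 * sum_{i=0..q-k} theta_i * theta_{i+k},
and rho(k) = gamma(k) / gamma(0). Sigma^2 cancels.
  numerator   = (1)*(-0.353) = -0.353.
  denominator = (1)^2 + (-0.491)^2 + (0.789)^2 + (-0.353)^2 = 1.988211.
  rho(3) = -0.353 / 1.988211 = -0.1775.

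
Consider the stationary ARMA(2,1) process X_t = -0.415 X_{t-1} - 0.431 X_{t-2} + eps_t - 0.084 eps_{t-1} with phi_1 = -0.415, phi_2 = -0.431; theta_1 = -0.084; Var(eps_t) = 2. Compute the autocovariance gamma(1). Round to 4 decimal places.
\gamma(1) = -0.9385

Multiply the model equation by X_{t-k} and take expectations. With theta_0 = psi_0 = 1 and psi_j the MA(infinity) weights, this gives
  gamma(k) - sum_i phi_i gamma(k-i) = c_k,
  c_k = sigma^2 * sum_{j=k..q} theta_j psi_{j-k}   (c_k = 0 for k > q),
using gamma(-m) = gamma(m).
psi-weights needed (psi_j = theta_j + sum_i phi_i psi_{j-i}):
  psi_1 = theta_1 + phi_1 = -0.084 + (-0.415) = -0.499
Right-hand sides:
  c_0 = sigma^2 (1 + theta_1 psi_1) = 2 * (1 + (-0.084)(-0.499)) = 2 * 1.041916 = 2.083832
  c_1 = sigma^2 theta_1 = 2 * (-0.084) = -0.168
  c_2 = 0
Equations for k = 0, 1, 2 (AR order 2, c_2 = 0):
  (E0) gamma(0) = phi_1 gamma(1) + phi_2 gamma(2) + c_0
  (E1) gamma(1) = phi_1 gamma(0) + phi_2 gamma(1) + c_1
  (E2) gamma(2) = phi_1 gamma(1) + phi_2 gamma(0)
From (E1): gamma(1) = A gamma(0) + B with
  A = phi_1 / (1 - phi_2) = -0.415 / 1.431 = -0.290007,   B = c_1 / (1 - phi_2) = -0.168 / 1.431 = -0.1174.
Insert (E2) into (E0): gamma(0) (1 - phi_2^2) = phi_1 (1 + phi_2) gamma(1) + c_0.
  phi_1 (1 + phi_2) = (-0.415)(0.569) = -0.236135,   1 - phi_2^2 = 0.814239.
Replace gamma(1) by A gamma(0) + B and collect gamma(0):
  gamma(0) [0.814239 - (-0.236135)(-0.290007)] = (-0.236135)(-0.1174) + 2.083832
  gamma(0) * 0.745758 = 2.111554
  gamma(0) = 2.111554 / 0.745758 = 2.83142.
  gamma(1) = A gamma(0) + B = (-0.290007)(2.83142) + (-0.1174) = -0.938532.
Therefore gamma(1) = -0.9385 (to 4 decimal places).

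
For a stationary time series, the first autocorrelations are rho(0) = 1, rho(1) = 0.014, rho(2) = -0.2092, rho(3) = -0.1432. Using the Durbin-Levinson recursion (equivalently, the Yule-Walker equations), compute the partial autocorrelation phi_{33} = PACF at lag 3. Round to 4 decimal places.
\phi_{33} = -0.1430

The PACF at lag k is phi_{kk}, the last component of the solution
to the Yule-Walker system G_k phi = r_k where
  (G_k)_{ij} = rho(|i - j|), (r_k)_i = rho(i), i,j = 1..k.
Equivalently, Durbin-Levinson gives phi_{kk} iteratively:
  phi_{11} = rho(1)
  phi_{kk} = [rho(k) - sum_{j=1..k-1} phi_{k-1,j} rho(k-j)]
            / [1 - sum_{j=1..k-1} phi_{k-1,j} rho(j)],
  phi_{k,j} = phi_{k-1,j} - phi_{kk} phi_{k-1,k-j},  j = 1..k-1.
Step k = 1:
  phi_11 = rho(1) = 0.014.
Step k = 2:
  phi_22 = [rho(2) - phi_11 rho(1)] / [1 - phi_11 rho(1)] = [-0.2092 - (0.014)(0.014)] / [1 - (0.014)(0.014)]
         = -0.209396 / 0.999804 = -0.209437.
  Update: phi_21 = phi_11 - phi_22 phi_11 = 0.014 - (-0.209437)(0.014) = 0.016932.
Step k = 3:
  phi_33 = [rho(3) - phi_21 rho(2) - phi_22 rho(1)] / [1 - phi_21 rho(1) - phi_22 rho(2)]
    numerator   = -0.1432 - (0.016932)(-0.2092) - (-0.209437)(0.014) = -0.13672568
    denominator = 1 - (0.016932)(0.014) - (-0.209437)(-0.2092) = 0.95594872
  phi_33 = -0.13672568 / 0.95594872 = -0.143.
Therefore phi_{33} = -0.1430.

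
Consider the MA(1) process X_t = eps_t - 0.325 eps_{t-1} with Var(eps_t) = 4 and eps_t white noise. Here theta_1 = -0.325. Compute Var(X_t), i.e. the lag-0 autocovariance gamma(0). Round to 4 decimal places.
\gamma(0) = 4.4225

For an MA(q) process X_t = eps_t + sum_i theta_i eps_{t-i} with
Var(eps_t) = sigma^2, the variance is
  gamma(0) = sigma^2 * (1 + sum_i theta_i^2).
  sum_i theta_i^2 = (-0.325)^2 = 0.105625.
  gamma(0) = 4 * (1 + 0.105625) = 4 * 1.105625 = 4.4225.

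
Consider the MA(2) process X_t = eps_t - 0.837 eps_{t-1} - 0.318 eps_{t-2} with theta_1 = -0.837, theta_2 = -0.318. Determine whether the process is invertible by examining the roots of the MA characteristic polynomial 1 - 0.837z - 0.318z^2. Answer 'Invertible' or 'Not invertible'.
\text{Not invertible}

The MA(q) characteristic polynomial is P(z) = 1 - 0.837z - 0.318z^2.
Invertibility requires all roots to lie outside the unit circle, i.e. |z| > 1 for every root.
Set 1 + (-0.837) z + (-0.318) z^2 = 0, i.e. a z^2 + b z + c = 0 with a = -0.318, b = -0.837, c = 1.
Discriminant D = b^2 - 4ac = (-0.837)^2 - 4*(-0.318)*1 = 0.700569 - (-1.272) = 1.972569.
D >= 0, so the roots are real: z = (-b +/- sqrt(D)) / (2a) = (0.837 +/- 1.404482) / (-0.636).
  z_1 = (0.837 + 1.404482) / (-0.636) = -3.5243,   |z_1| = 3.5243.
  z_2 = (0.837 - 1.404482) / (-0.636) = 0.8923,   |z_2| = 0.8923.
Moduli of all roots: 3.5243, 0.8923.
All moduli strictly greater than 1? No.
Verdict: Not invertible.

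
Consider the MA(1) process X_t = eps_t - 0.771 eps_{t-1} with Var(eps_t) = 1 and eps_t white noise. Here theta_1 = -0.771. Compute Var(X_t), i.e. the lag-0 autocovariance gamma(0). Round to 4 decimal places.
\gamma(0) = 1.5944

For an MA(q) process X_t = eps_t + sum_i theta_i eps_{t-i} with
Var(eps_t) = sigma^2, the variance is
  gamma(0) = sigma^2 * (1 + sum_i theta_i^2).
  sum_i theta_i^2 = (-0.771)^2 = 0.594441.
  gamma(0) = 1 * (1 + 0.594441) = 1 * 1.594441 = 1.594441, which rounds to 1.5944.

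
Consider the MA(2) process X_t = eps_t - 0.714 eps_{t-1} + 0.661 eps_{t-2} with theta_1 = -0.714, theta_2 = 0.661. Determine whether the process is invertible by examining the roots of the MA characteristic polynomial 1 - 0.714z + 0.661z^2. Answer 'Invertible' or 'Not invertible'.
\text{Invertible}

The MA(q) characteristic polynomial is P(z) = 1 - 0.714z + 0.661z^2.
Invertibility requires all roots to lie outside the unit circle, i.e. |z| > 1 for every root.
Set 1 + (-0.714) z + (0.661) z^2 = 0, i.e. a z^2 + b z + c = 0 with a = 0.661, b = -0.714, c = 1.
Discriminant D = b^2 - 4ac = (-0.714)^2 - 4*(0.661)*1 = 0.509796 - (2.644) = -2.134204.
D < 0, so the roots are the complex-conjugate pair z = (-b +/- i sqrt(-D)) / (2a) = 0.5401 +/- 1.1051i.
For a conjugate pair |z|^2 = z * conj(z) = (product of roots) = c/a = 1/(0.661) = 1.512859, so |z| = sqrt(1.512859) = 1.23 for both roots.
Moduli of all roots: 1.2300, 1.2300.
All moduli strictly greater than 1? Yes.
Verdict: Invertible.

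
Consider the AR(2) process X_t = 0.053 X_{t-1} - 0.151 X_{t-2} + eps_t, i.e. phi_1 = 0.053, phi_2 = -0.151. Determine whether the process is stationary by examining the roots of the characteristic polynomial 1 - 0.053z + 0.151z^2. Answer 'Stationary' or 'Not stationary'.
\text{Stationary}

The AR(p) characteristic polynomial is P(z) = 1 - 0.053z + 0.151z^2.
Stationarity requires all roots to lie outside the unit circle, i.e. |z| > 1 for every root.
Set 1 + (-0.053) z + (0.151) z^2 = 0, i.e. a z^2 + b z + c = 0 with a = 0.151, b = -0.053, c = 1.
Discriminant D = b^2 - 4ac = (-0.053)^2 - 4*(0.151)*1 = 0.002809 - (0.604) = -0.601191.
D < 0, so the roots are the complex-conjugate pair z = (-b +/- i sqrt(-D)) / (2a) = 0.1755 +/- 2.5674i.
For a conjugate pair |z|^2 = z * conj(z) = (product of roots) = c/a = 1/(0.151) = 6.622517, so |z| = sqrt(6.622517) = 2.5734 for both roots.
Moduli of all roots: 2.5734, 2.5734.
All moduli strictly greater than 1? Yes.
Verdict: Stationary.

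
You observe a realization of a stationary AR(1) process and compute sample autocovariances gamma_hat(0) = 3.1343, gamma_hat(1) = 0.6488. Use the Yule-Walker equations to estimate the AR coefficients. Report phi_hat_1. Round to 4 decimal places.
\hat\phi_{1} = 0.2070

The Yule-Walker equations for an AR(p) process read, in matrix form,
  Gamma_p phi = r_p,   with   (Gamma_p)_{ij} = gamma(|i - j|),
                       (r_p)_i = gamma(i),   i,j = 1..p.
Substitute the sample gammas (Toeplitz matrix and right-hand side of size 1):
  Gamma_p = [[3.1343]]
  r_p     = [0.6488]
With p = 1 this is the single equation gamma(0) phi_1 = gamma(1):
  phi_hat_1 = gamma(1) / gamma(0) = 0.6488 / 3.1343 = 0.2070.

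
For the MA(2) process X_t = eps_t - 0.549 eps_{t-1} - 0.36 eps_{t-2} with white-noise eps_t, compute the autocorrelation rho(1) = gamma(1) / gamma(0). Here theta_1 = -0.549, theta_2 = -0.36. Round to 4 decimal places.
\rho(1) = -0.2455

For an MA(q) process with theta_0 = 1, the autocovariance is
  gamma(k) = sigma^2 * sum_{i=0..q-k} theta_i * theta_{i+k},
and rho(k) = gamma(k) / gamma(0). Sigma^2 cancels.
  numerator   = (1)*(-0.549) + (-0.549)*(-0.36) = -0.35136.
  denominator = (1)^2 + (-0.549)^2 + (-0.36)^2 = 1.431001.
  rho(1) = -0.35136 / 1.431001 = -0.2455.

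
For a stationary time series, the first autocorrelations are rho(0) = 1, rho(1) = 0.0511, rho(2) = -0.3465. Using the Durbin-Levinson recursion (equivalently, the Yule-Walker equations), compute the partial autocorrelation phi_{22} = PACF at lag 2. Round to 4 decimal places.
\phi_{22} = -0.3500

The PACF at lag k is phi_{kk}, the last component of the solution
to the Yule-Walker system G_k phi = r_k where
  (G_k)_{ij} = rho(|i - j|), (r_k)_i = rho(i), i,j = 1..k.
Equivalently, Durbin-Levinson gives phi_{kk} iteratively:
  phi_{11} = rho(1)
  phi_{kk} = [rho(k) - sum_{j=1..k-1} phi_{k-1,j} rho(k-j)]
            / [1 - sum_{j=1..k-1} phi_{k-1,j} rho(j)],
  phi_{k,j} = phi_{k-1,j} - phi_{kk} phi_{k-1,k-j},  j = 1..k-1.
Step k = 1:
  phi_11 = rho(1) = 0.0511.
Step k = 2:
  phi_22 = [rho(2) - phi_11 rho(1)] / [1 - phi_11 rho(1)] = [-0.3465 - (0.0511)(0.0511)] / [1 - (0.0511)(0.0511)]
         = -0.34911121 / 0.99738879 = -0.35.
Therefore phi_{22} = -0.3500.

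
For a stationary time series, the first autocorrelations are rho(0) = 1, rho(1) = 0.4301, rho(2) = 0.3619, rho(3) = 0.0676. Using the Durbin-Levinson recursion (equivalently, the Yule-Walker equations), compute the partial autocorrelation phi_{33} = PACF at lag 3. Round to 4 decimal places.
\phi_{33} = -0.1901

The PACF at lag k is phi_{kk}, the last component of the solution
to the Yule-Walker system G_k phi = r_k where
  (G_k)_{ij} = rho(|i - j|), (r_k)_i = rho(i), i,j = 1..k.
Equivalently, Durbin-Levinson gives phi_{kk} iteratively:
  phi_{11} = rho(1)
  phi_{kk} = [rho(k) - sum_{j=1..k-1} phi_{k-1,j} rho(k-j)]
            / [1 - sum_{j=1..k-1} phi_{k-1,j} rho(j)],
  phi_{k,j} = phi_{k-1,j} - phi_{kk} phi_{k-1,k-j},  j = 1..k-1.
Step k = 1:
  phi_11 = rho(1) = 0.4301.
Step k = 2:
  phi_22 = [rho(2) - phi_11 rho(1)] / [1 - phi_11 rho(1)] = [0.3619 - (0.4301)(0.4301)] / [1 - (0.4301)(0.4301)]
         = 0.17691399 / 0.81501399 = 0.217069.
  Update: phi_21 = phi_11 - phi_22 phi_11 = 0.4301 - (0.217069)(0.4301) = 0.336739.
Step k = 3:
  phi_33 = [rho(3) - phi_21 rho(2) - phi_22 rho(1)] / [1 - phi_21 rho(1) - phi_22 rho(2)]
    numerator   = 0.0676 - (0.336739)(0.3619) - (0.217069)(0.4301) = -0.14762699
    denominator = 1 - (0.336739)(0.4301) - (0.217069)(0.3619) = 0.77661151
  phi_33 = -0.14762699 / 0.77661151 = -0.1901.
Therefore phi_{33} = -0.1901.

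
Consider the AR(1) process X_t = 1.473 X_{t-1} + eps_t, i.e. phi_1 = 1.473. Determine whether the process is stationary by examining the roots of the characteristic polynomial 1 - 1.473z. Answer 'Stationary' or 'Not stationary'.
\text{Not stationary}

The AR(p) characteristic polynomial is P(z) = 1 - 1.473z.
Stationarity requires all roots to lie outside the unit circle, i.e. |z| > 1 for every root.
This is linear in z: 1 + (-1.473) z = 0  =>  z = -1/(-1.473) = 0.678887,  |z| = 0.678887.
Moduli of all roots: 0.6789.
All moduli strictly greater than 1? No.
Verdict: Not stationary.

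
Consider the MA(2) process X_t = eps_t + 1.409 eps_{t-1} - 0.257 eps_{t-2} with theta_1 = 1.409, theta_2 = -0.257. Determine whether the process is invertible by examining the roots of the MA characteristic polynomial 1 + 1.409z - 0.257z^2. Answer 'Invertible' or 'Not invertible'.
\text{Not invertible}

The MA(q) characteristic polynomial is P(z) = 1 + 1.409z - 0.257z^2.
Invertibility requires all roots to lie outside the unit circle, i.e. |z| > 1 for every root.
Set 1 + (1.409) z + (-0.257) z^2 = 0, i.e. a z^2 + b z + c = 0 with a = -0.257, b = 1.409, c = 1.
Discriminant D = b^2 - 4ac = (1.409)^2 - 4*(-0.257)*1 = 1.985281 - (-1.028) = 3.013281.
D >= 0, so the roots are real: z = (-b +/- sqrt(D)) / (2a) = (-1.409 +/- 1.73588) / (-0.514).
  z_1 = (-1.409 + 1.73588) / (-0.514) = -0.636,   |z_1| = 0.636.
  z_2 = (-1.409 - 1.73588) / (-0.514) = 6.1184,   |z_2| = 6.1184.
Moduli of all roots: 0.6360, 6.1184.
All moduli strictly greater than 1? No.
Verdict: Not invertible.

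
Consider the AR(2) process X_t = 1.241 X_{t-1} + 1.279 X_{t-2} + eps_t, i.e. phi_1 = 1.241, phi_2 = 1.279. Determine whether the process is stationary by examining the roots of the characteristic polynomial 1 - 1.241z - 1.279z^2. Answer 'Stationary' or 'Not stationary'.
\text{Not stationary}

The AR(p) characteristic polynomial is P(z) = 1 - 1.241z - 1.279z^2.
Stationarity requires all roots to lie outside the unit circle, i.e. |z| > 1 for every root.
Set 1 + (-1.241) z + (-1.279) z^2 = 0, i.e. a z^2 + b z + c = 0 with a = -1.279, b = -1.241, c = 1.
Discriminant D = b^2 - 4ac = (-1.241)^2 - 4*(-1.279)*1 = 1.540081 - (-5.116) = 6.656081.
D >= 0, so the roots are real: z = (-b +/- sqrt(D)) / (2a) = (1.241 +/- 2.579938) / (-2.558).
  z_1 = (1.241 + 2.579938) / (-2.558) = -1.4937,   |z_1| = 1.4937.
  z_2 = (1.241 - 2.579938) / (-2.558) = 0.5234,   |z_2| = 0.5234.
Moduli of all roots: 1.4937, 0.5234.
All moduli strictly greater than 1? No.
Verdict: Not stationary.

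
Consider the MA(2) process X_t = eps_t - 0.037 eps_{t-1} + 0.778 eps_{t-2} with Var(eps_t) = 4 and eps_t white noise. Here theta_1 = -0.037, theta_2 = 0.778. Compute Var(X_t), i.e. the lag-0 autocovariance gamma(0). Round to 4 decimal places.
\gamma(0) = 6.4266

For an MA(q) process X_t = eps_t + sum_i theta_i eps_{t-i} with
Var(eps_t) = sigma^2, the variance is
  gamma(0) = sigma^2 * (1 + sum_i theta_i^2).
  sum_i theta_i^2 = (-0.037)^2 + (0.778)^2 = 0.001369 + 0.605284 = 0.606653.
  gamma(0) = 4 * (1 + 0.606653) = 4 * 1.606653 = 6.426612, which rounds to 6.4266.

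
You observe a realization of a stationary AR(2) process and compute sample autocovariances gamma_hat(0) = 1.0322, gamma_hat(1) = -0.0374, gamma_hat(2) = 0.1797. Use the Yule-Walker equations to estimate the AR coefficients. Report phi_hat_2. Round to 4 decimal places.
\hat\phi_{2} = 0.1730

The Yule-Walker equations for an AR(p) process read, in matrix form,
  Gamma_p phi = r_p,   with   (Gamma_p)_{ij} = gamma(|i - j|),
                       (r_p)_i = gamma(i),   i,j = 1..p.
Substitute the sample gammas (Toeplitz matrix and right-hand side of size 2):
  Gamma_p = [[1.0322, -0.0374], [-0.0374, 1.0322]]
  r_p     = [-0.0374, 0.1797]
Written out:
  1.0322 phi_1 - 0.0374 phi_2 = -0.0374
  -0.0374 phi_1 + 1.0322 phi_2 = 0.1797
Solve by Cramer's rule:
  det = gamma(0)^2 - gamma(1)^2 = (1.0322)^2 - (-0.0374)^2 = 1.06543684 - 0.00139876 = 1.06403808
  phi_hat_1 = [gamma(1) gamma(0) - gamma(1) gamma(2)] / det = [(-0.0374)(1.0322) - (-0.0374)(0.1797)] / 1.06403808 = -0.0318835 / 1.06403808 = -0.03
  phi_hat_2 = [gamma(0) gamma(2) - gamma(1)^2] / det = [(1.0322)(0.1797) - (-0.0374)^2] / 1.06403808 = 0.18408758 / 1.06403808 = 0.173
So phi_hat = [-0.0300, 0.1730].
Therefore phi_hat_2 = 0.1730.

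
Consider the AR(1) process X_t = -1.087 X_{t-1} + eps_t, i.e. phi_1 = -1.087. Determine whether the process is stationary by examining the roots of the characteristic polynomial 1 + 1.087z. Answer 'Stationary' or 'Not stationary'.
\text{Not stationary}

The AR(p) characteristic polynomial is P(z) = 1 + 1.087z.
Stationarity requires all roots to lie outside the unit circle, i.e. |z| > 1 for every root.
This is linear in z: 1 + (1.087) z = 0  =>  z = -1/(1.087) = -0.919963,  |z| = 0.919963.
Moduli of all roots: 0.9200.
All moduli strictly greater than 1? No.
Verdict: Not stationary.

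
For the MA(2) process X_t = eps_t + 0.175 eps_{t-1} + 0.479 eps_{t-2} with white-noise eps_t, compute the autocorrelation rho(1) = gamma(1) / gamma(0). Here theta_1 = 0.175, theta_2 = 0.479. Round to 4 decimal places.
\rho(1) = 0.2054

For an MA(q) process with theta_0 = 1, the autocovariance is
  gamma(k) = sigma^2 * sum_{i=0..q-k} theta_i * theta_{i+k},
and rho(k) = gamma(k) / gamma(0). Sigma^2 cancels.
  numerator   = (1)*(0.175) + (0.175)*(0.479) = 0.258825.
  denominator = (1)^2 + (0.175)^2 + (0.479)^2 = 1.260066.
  rho(1) = 0.258825 / 1.260066 = 0.2054.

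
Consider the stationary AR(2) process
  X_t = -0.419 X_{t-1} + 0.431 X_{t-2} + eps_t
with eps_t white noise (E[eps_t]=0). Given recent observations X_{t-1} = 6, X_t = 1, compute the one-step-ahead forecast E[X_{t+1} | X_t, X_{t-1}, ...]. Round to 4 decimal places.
E[X_{t+1} \mid \mathcal F_t] = 2.1670

For an AR(p) model X_t = c + sum_i phi_i X_{t-i} + eps_t, the
one-step-ahead conditional mean is
  E[X_{t+1} | X_t, ...] = c + sum_i phi_i X_{t+1-i}.
Substitute known values:
  E[X_{t+1} | ...] = (-0.419) * (1) + (0.431) * (6)
                   = 2.1670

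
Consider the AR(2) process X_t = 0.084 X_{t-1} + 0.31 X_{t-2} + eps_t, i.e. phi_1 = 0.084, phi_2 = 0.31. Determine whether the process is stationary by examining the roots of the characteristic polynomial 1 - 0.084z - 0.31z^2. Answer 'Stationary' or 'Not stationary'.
\text{Stationary}

The AR(p) characteristic polynomial is P(z) = 1 - 0.084z - 0.31z^2.
Stationarity requires all roots to lie outside the unit circle, i.e. |z| > 1 for every root.
Set 1 + (-0.084) z + (-0.31) z^2 = 0, i.e. a z^2 + b z + c = 0 with a = -0.31, b = -0.084, c = 1.
Discriminant D = b^2 - 4ac = (-0.084)^2 - 4*(-0.31)*1 = 0.007056 - (-1.24) = 1.247056.
D >= 0, so the roots are real: z = (-b +/- sqrt(D)) / (2a) = (0.084 +/- 1.116717) / (-0.62).
  z_1 = (0.084 + 1.116717) / (-0.62) = -1.9366,   |z_1| = 1.9366.
  z_2 = (0.084 - 1.116717) / (-0.62) = 1.6657,   |z_2| = 1.6657.
Moduli of all roots: 1.9366, 1.6657.
All moduli strictly greater than 1? Yes.
Verdict: Stationary.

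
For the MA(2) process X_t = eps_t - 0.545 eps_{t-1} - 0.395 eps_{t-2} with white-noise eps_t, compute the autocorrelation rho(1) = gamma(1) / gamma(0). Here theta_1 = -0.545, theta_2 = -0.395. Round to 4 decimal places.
\rho(1) = -0.2269

For an MA(q) process with theta_0 = 1, the autocovariance is
  gamma(k) = sigma^2 * sum_{i=0..q-k} theta_i * theta_{i+k},
and rho(k) = gamma(k) / gamma(0). Sigma^2 cancels.
  numerator   = (1)*(-0.545) + (-0.545)*(-0.395) = -0.329725.
  denominator = (1)^2 + (-0.545)^2 + (-0.395)^2 = 1.45305.
  rho(1) = -0.329725 / 1.45305 = -0.2269.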